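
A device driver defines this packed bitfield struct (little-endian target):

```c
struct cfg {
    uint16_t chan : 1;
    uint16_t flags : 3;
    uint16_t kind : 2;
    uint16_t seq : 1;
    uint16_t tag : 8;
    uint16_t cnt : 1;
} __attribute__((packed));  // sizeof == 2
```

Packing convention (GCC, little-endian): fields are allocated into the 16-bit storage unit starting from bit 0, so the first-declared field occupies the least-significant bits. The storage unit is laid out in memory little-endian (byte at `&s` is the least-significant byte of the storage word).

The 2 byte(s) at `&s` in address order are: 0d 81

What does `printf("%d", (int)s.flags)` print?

6

[0]=0x0d [1]=0x81 (little-endian) → word 0x810d
chan:1 @ bit 0 → (0x810d>>0)&0x1 = 0x1
flags:3 @ bit 1 → (0x810d>>1)&0x7 = 0x6  ←
kind:2 @ bit 4 → (0x810d>>4)&0x3 = 0x0
seq:1 @ bit 6 → (0x810d>>6)&0x1 = 0x0
tag:8 @ bit 7 → (0x810d>>7)&0xff = 0x2
cnt:1 @ bit 15 → (0x810d>>15)&0x1 = 0x1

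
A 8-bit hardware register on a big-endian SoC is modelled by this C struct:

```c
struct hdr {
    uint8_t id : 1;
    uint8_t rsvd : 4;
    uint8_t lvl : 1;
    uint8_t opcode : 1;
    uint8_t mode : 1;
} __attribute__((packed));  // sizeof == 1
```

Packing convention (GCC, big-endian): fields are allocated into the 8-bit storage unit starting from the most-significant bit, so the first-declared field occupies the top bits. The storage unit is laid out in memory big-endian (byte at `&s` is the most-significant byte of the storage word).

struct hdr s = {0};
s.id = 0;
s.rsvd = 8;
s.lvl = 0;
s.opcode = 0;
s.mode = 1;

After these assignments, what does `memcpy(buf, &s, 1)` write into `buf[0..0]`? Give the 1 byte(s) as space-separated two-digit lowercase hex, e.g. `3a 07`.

41

id:1 = 0 → 0x0 << 7 → word 0x00
rsvd:4 = 8 → 0x8 << 3 → word 0x40
lvl:1 = 0 → 0x0 << 2 → word 0x40
opcode:1 = 0 → 0x0 << 1 → word 0x40
mode:1 = 1 → 0x1 << 0 → word 0x41
word = 0x41 → big-endian bytes:
  [0]=0x41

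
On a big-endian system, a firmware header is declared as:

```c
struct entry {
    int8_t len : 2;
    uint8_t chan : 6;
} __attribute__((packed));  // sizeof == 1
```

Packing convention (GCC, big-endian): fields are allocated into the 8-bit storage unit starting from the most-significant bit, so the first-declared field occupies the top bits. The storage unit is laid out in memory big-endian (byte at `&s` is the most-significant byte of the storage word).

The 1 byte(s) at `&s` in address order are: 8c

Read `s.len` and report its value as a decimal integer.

[0]=0x8c (big-endian) → word 0x8c
len:2 @ bit 6 → (0x8c>>6)&0x3 = 0x2  ←
chan:6 @ bit 0 → (0x8c>>0)&0x3f = 0xc
len signed 2b, MSB=1: 2 - 4 = -2

-2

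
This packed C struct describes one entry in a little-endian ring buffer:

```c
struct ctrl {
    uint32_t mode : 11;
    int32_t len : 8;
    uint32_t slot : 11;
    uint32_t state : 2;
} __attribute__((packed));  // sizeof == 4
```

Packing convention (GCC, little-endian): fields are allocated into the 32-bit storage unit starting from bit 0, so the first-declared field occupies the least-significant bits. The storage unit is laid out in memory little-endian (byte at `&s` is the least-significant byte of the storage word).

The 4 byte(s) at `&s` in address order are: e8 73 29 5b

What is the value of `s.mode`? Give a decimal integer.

1000

[0]=0xe8 [1]=0x73 [2]=0x29 [3]=0x5b (little-endian) → word 0x5b2973e8
mode [0+:11] = (word>>0) & 0x7ff = 1000  ←
len [11+:8] = (word>>11) & 0xff = 46
slot [19+:11] = (word>>19) & 0x7ff = 869
state [30+:2] = (word>>30) & 0x3 = 1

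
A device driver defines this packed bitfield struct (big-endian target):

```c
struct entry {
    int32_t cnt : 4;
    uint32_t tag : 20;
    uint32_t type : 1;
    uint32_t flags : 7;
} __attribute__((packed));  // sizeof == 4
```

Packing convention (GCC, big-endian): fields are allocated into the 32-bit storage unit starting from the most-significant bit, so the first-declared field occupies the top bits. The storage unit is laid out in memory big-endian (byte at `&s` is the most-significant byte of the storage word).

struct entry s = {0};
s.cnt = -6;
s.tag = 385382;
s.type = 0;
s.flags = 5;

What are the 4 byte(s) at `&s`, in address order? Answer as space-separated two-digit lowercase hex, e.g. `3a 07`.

a5 e1 66 05

cnt (4b) val=-6 bits=0xa at bit 28: 0xa0000000
tag (20b) val=385382 bits=0x5e166 at bit 8: 0xa5e16600
type (1b) val=0 bits=0x0 at bit 7: 0xa5e16600
flags (7b) val=5 bits=0x5 at bit 0: 0xa5e16605
word = 0xa5e16605 → big-endian bytes:
  [0]=0xa5  [1]=0xe1  [2]=0x66  [3]=0x05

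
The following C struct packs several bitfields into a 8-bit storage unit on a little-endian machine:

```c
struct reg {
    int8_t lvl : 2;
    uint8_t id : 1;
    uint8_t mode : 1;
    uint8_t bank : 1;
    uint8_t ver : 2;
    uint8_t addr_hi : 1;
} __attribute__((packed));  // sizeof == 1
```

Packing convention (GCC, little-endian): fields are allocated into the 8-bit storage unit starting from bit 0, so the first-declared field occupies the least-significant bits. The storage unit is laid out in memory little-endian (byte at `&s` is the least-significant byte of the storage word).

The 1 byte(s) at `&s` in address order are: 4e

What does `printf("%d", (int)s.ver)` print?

2

[0]=0x4e (little-endian) → word 0x4e
lvl [0+:2] = (word>>0) & 0x3 = 2
id [2+:1] = (word>>2) & 0x1 = 1
mode [3+:1] = (word>>3) & 0x1 = 1
bank [4+:1] = (word>>4) & 0x1 = 0
ver [5+:2] = (word>>5) & 0x3 = 2  ←
addr_hi [7+:1] = (word>>7) & 0x1 = 0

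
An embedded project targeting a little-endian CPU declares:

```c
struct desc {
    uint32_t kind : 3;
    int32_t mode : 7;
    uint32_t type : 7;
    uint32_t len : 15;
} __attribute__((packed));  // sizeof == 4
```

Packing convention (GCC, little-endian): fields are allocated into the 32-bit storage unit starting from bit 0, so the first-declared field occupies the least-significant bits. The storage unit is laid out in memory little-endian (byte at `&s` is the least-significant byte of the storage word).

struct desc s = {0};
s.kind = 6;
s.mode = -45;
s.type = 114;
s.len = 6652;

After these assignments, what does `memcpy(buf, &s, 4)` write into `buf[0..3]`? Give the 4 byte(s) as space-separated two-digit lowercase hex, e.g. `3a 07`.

kind:3 = 6 → 0x6 << 0 → word 0x00000006
mode:7 = -45 → 0x53 << 3 → word 0x0000029e
type:7 = 114 → 0x72 << 10 → word 0x0001ca9e
len:15 = 6652 → 0x19fc << 17 → word 0x33f9ca9e
word = 0x33f9ca9e → little-endian bytes:
  [0]=0x9e  [1]=0xca  [2]=0xf9  [3]=0x33

9e ca f9 33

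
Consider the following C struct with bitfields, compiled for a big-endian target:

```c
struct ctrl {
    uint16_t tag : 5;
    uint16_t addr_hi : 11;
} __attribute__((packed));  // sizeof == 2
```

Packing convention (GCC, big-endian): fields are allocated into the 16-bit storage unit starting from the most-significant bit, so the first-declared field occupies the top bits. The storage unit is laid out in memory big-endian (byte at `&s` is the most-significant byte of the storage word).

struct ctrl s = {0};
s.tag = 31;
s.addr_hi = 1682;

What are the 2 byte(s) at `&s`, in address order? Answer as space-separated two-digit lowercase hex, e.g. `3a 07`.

fe 92

tag (5b) val=31 bits=0x1f at bit 11: 0xf800
addr_hi (11b) val=1682 bits=0x692 at bit 0: 0xfe92
word = 0xfe92 → big-endian bytes:
  [0]=0xfe  [1]=0x92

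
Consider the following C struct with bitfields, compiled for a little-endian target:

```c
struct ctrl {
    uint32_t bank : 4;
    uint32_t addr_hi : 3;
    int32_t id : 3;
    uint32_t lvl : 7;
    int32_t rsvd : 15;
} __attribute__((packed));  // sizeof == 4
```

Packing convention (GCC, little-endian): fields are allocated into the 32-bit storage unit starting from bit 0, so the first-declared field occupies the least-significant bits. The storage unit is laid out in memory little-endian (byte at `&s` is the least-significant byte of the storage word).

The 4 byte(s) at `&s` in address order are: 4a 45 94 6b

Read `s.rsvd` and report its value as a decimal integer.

[0]=0x4a [1]=0x45 [2]=0x94 [3]=0x6b (little-endian) → word 0x6b94454a
bank [0+:4] = (word>>0) & 0xf = 10
addr_hi [4+:3] = (word>>4) & 0x7 = 4
id [7+:3] = (word>>7) & 0x7 = 2
lvl [10+:7] = (word>>10) & 0x7f = 17
rsvd [17+:15] = (word>>17) & 0x7fff = 13770  ←
rsvd signed 15b, MSB=0: value = 13770

13770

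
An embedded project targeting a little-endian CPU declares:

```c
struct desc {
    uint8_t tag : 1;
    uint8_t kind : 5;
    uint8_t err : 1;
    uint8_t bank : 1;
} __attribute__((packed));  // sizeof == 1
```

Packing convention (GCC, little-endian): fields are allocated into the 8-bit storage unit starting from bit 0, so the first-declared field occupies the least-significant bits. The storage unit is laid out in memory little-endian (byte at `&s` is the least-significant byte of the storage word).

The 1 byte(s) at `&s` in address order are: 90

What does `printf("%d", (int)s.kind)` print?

8

[0]=0x90 (little-endian) → word 0x90
tag:1 @ bit 0 → (0x90>>0)&0x1 = 0x0
kind:5 @ bit 1 → (0x90>>1)&0x1f = 0x8  ←
err:1 @ bit 6 → (0x90>>6)&0x1 = 0x0
bank:1 @ bit 7 → (0x90>>7)&0x1 = 0x1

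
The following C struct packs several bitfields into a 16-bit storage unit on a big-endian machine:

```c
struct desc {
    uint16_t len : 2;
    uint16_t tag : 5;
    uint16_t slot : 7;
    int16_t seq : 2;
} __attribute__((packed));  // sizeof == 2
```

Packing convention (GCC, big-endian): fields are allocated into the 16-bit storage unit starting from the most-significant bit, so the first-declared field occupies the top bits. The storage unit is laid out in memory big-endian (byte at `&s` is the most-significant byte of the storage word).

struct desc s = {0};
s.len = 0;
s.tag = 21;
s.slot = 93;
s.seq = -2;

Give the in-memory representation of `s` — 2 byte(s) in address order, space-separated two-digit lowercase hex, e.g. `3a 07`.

2b 76

len:2 = 0 → 0x0 << 14 → word 0x0000
tag:5 = 21 → 0x15 << 9 → word 0x2a00
slot:7 = 93 → 0x5d << 2 → word 0x2b74
seq:2 = -2 → 0x2 << 0 → word 0x2b76
word = 0x2b76 → big-endian bytes:
  [0]=0x2b  [1]=0x76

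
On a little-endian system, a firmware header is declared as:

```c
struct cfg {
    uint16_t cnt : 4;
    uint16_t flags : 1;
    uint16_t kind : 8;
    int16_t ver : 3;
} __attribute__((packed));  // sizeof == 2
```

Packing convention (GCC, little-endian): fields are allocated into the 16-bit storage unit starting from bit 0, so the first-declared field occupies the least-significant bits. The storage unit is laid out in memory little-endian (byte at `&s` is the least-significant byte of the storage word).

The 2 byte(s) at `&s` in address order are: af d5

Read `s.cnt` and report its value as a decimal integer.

15

[0]=0xaf [1]=0xd5 (little-endian) → word 0xd5af
cnt:4 @ bit 0 → (0xd5af>>0)&0xf = 0xf  ←
flags:1 @ bit 4 → (0xd5af>>4)&0x1 = 0x0
kind:8 @ bit 5 → (0xd5af>>5)&0xff = 0xad
ver:3 @ bit 13 → (0xd5af>>13)&0x7 = 0x6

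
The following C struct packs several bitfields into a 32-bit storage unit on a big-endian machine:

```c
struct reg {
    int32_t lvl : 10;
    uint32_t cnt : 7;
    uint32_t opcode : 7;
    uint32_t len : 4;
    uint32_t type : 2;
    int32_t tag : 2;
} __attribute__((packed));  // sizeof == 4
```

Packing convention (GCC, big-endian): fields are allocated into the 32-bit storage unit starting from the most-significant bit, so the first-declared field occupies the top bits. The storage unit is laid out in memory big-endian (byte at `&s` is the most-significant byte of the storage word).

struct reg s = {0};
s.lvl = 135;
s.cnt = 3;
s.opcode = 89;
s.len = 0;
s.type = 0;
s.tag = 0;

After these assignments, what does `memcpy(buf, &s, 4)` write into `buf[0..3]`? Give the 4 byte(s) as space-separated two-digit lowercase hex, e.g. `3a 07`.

21 c1 d9 00

lvl (10b) val=135 bits=0x87 at bit 22: 0x21c00000
cnt (7b) val=3 bits=0x3 at bit 15: 0x21c18000
opcode (7b) val=89 bits=0x59 at bit 8: 0x21c1d900
len (4b) val=0 bits=0x0 at bit 4: 0x21c1d900
type (2b) val=0 bits=0x0 at bit 2: 0x21c1d900
tag (2b) val=0 bits=0x0 at bit 0: 0x21c1d900
word = 0x21c1d900 → big-endian bytes:
  [0]=0x21  [1]=0xc1  [2]=0xd9  [3]=0x00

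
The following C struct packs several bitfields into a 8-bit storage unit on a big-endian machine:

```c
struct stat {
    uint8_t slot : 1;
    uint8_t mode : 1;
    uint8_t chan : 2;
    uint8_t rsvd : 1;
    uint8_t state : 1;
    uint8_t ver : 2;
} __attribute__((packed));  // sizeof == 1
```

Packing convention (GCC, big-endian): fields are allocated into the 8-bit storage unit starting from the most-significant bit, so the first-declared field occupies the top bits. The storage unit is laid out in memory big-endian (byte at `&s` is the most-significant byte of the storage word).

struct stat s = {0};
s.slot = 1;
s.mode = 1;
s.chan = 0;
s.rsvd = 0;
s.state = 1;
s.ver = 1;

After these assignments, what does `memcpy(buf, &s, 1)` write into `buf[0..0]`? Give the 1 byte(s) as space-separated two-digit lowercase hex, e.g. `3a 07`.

slot (1b) val=1 bits=0x1 at bit 7: 0x80
mode (1b) val=1 bits=0x1 at bit 6: 0xc0
chan (2b) val=0 bits=0x0 at bit 4: 0xc0
rsvd (1b) val=0 bits=0x0 at bit 3: 0xc0
state (1b) val=1 bits=0x1 at bit 2: 0xc4
ver (2b) val=1 bits=0x1 at bit 0: 0xc5
word = 0xc5 → big-endian bytes:
  [0]=0xc5

c5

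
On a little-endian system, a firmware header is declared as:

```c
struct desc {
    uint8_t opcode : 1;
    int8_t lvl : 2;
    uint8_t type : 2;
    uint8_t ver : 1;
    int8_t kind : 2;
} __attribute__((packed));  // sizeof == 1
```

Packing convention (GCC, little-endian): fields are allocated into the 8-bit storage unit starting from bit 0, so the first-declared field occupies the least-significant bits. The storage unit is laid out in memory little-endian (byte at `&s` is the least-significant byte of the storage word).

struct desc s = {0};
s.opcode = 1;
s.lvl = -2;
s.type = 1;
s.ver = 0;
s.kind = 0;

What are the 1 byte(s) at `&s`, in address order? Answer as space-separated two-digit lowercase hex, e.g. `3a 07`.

opcode:1 = 1 → 0x1 << 0 → word 0x01
lvl:2 = -2 → 0x2 << 1 → word 0x05
type:2 = 1 → 0x1 << 3 → word 0x0d
ver:1 = 0 → 0x0 << 5 → word 0x0d
kind:2 = 0 → 0x0 << 6 → word 0x0d
word = 0x0d → little-endian bytes:
  [0]=0x0d

0d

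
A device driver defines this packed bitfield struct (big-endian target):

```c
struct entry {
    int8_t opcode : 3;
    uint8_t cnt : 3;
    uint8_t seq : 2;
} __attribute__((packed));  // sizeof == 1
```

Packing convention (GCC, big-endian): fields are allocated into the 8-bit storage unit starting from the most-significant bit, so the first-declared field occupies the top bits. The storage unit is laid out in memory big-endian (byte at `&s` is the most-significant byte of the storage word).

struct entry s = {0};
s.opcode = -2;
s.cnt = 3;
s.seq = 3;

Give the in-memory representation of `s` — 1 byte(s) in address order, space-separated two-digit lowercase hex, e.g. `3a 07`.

[5+:3] opcode=-2 & 0x7 = 0x6; word=0xc0
[2+:3] cnt=3 & 0x7 = 0x3; word=0xcc
[0+:2] seq=3 & 0x3 = 0x3; word=0xcf
word = 0xcf → big-endian bytes:
  [0]=0xcf

cf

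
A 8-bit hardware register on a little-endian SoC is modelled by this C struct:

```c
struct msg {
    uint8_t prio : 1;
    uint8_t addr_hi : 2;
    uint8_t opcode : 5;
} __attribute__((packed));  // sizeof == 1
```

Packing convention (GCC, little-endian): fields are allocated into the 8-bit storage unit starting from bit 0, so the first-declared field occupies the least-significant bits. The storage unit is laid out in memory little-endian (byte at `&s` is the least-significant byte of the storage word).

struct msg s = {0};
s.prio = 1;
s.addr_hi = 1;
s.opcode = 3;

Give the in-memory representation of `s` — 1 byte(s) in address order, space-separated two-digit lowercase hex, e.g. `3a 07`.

prio:1 = 1 → 0x1 << 0 → word 0x01
addr_hi:2 = 1 → 0x1 << 1 → word 0x03
opcode:5 = 3 → 0x3 << 3 → word 0x1b
word = 0x1b → little-endian bytes:
  [0]=0x1b

1b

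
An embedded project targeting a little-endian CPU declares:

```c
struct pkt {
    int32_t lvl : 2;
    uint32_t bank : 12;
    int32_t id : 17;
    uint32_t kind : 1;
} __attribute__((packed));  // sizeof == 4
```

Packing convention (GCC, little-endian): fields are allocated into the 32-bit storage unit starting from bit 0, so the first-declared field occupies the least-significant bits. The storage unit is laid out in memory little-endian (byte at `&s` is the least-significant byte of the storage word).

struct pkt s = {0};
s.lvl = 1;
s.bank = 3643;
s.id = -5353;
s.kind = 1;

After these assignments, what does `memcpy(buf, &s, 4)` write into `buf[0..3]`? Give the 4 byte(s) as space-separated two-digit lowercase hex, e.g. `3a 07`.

lvl (2b) val=1 bits=0x1 at bit 0: 0x00000001
bank (12b) val=3643 bits=0xe3b at bit 2: 0x000038ed
id (17b) val=-5353 bits=0x1eb17 at bit 14: 0x7ac5f8ed
kind (1b) val=1 bits=0x1 at bit 31: 0xfac5f8ed
word = 0xfac5f8ed → little-endian bytes:
  [0]=0xed  [1]=0xf8  [2]=0xc5  [3]=0xfa

ed f8 c5 fa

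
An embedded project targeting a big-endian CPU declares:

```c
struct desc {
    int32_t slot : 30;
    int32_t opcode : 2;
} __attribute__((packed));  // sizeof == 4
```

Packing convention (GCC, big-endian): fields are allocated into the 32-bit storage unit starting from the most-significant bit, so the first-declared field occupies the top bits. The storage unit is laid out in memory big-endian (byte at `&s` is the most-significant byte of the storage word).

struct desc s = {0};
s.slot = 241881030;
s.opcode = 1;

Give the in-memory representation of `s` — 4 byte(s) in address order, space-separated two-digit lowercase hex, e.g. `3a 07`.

[2+:30] slot=241881030 & 0x3fffffff = 0xe6acfc6; word=0x39ab3f18
[0+:2] opcode=1 & 0x3 = 0x1; word=0x39ab3f19
word = 0x39ab3f19 → big-endian bytes:
  [0]=0x39  [1]=0xab  [2]=0x3f  [3]=0x19

39 ab 3f 19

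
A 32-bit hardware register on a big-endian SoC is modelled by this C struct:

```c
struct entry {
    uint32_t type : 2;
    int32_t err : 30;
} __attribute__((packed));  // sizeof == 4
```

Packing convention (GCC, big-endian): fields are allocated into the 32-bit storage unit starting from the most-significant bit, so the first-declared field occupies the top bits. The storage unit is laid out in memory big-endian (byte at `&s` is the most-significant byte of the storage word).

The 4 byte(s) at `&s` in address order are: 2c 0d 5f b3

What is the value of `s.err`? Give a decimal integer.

[0]=0x2c [1]=0x0d [2]=0x5f [3]=0xb3 (big-endian) → word 0x2c0d5fb3
type [30+:2] = (word>>30) & 0x3 = 0
err [0+:30] = (word>>0) & 0x3fffffff = 739073971  ←
err signed 30b, MSB=1: 739073971 - 1073741824 = -334667853

-334667853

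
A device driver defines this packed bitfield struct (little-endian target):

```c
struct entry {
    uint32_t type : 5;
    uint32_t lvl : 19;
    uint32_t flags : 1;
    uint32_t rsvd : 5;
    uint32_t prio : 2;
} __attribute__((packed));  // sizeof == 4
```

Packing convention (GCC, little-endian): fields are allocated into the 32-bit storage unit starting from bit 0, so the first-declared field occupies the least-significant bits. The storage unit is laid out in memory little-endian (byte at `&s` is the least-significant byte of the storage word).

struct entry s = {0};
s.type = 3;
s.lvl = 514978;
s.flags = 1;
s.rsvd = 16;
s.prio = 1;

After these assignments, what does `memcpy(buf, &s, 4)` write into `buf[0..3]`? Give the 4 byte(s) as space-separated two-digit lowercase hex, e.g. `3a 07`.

43 74 fb 61

type (5b) val=3 bits=0x3 at bit 0: 0x00000003
lvl (19b) val=514978 bits=0x7dba2 at bit 5: 0x00fb7443
flags (1b) val=1 bits=0x1 at bit 24: 0x01fb7443
rsvd (5b) val=16 bits=0x10 at bit 25: 0x21fb7443
prio (2b) val=1 bits=0x1 at bit 30: 0x61fb7443
word = 0x61fb7443 → little-endian bytes:
  [0]=0x43  [1]=0x74  [2]=0xfb  [3]=0x61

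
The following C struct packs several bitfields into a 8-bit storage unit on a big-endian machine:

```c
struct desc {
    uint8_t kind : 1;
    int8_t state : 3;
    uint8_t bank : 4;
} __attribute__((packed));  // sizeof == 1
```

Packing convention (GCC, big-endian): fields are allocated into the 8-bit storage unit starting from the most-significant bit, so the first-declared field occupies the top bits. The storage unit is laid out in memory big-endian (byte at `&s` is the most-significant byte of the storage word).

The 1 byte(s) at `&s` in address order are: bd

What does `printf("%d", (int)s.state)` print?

3

[0]=0xbd (big-endian) → word 0xbd
kind [7+:1] = (word>>7) & 0x1 = 1
state [4+:3] = (word>>4) & 0x7 = 3  ←
bank [0+:4] = (word>>0) & 0xf = 13
state signed 3b, MSB=0: value = 3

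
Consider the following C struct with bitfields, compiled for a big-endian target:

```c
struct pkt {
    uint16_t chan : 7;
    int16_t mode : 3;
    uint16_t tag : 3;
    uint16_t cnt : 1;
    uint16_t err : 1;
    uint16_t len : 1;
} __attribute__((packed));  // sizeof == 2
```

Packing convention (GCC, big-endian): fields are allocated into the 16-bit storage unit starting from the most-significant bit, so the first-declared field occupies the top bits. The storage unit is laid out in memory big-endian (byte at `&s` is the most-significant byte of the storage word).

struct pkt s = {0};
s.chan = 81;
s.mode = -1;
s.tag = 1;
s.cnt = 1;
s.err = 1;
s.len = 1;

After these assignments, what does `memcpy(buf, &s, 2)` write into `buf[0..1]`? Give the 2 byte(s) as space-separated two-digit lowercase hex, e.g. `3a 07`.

a3 cf

[9+:7] chan=81 & 0x7f = 0x51; word=0xa200
[6+:3] mode=-1 & 0x7 = 0x7; word=0xa3c0
[3+:3] tag=1 & 0x7 = 0x1; word=0xa3c8
[2+:1] cnt=1 & 0x1 = 0x1; word=0xa3cc
[1+:1] err=1 & 0x1 = 0x1; word=0xa3ce
[0+:1] len=1 & 0x1 = 0x1; word=0xa3cf
word = 0xa3cf → big-endian bytes:
  [0]=0xa3  [1]=0xcf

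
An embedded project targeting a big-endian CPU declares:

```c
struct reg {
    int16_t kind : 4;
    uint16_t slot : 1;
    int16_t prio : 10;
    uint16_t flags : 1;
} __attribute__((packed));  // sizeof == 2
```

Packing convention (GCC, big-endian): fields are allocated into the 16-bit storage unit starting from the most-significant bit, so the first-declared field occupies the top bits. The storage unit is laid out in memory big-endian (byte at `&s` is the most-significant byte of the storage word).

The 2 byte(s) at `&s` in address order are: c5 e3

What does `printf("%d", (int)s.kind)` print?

-4

[0]=0xc5 [1]=0xe3 (big-endian) → word 0xc5e3
kind:4 @ bit 12 → (0xc5e3>>12)&0xf = 0xc  ←
slot:1 @ bit 11 → (0xc5e3>>11)&0x1 = 0x0
prio:10 @ bit 1 → (0xc5e3>>1)&0x3ff = 0x2f1
flags:1 @ bit 0 → (0xc5e3>>0)&0x1 = 0x1
kind signed 4b, MSB=1: 12 - 16 = -4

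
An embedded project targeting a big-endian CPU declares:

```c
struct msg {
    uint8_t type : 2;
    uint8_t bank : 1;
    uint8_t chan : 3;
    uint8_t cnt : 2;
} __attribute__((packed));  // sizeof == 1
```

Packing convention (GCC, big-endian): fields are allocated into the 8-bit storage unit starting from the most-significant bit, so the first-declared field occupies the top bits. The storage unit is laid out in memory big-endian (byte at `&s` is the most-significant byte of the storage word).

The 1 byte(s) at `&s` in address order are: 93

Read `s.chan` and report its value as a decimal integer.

[0]=0x93 (big-endian) → word 0x93
type [6+:2] = (word>>6) & 0x3 = 2
bank [5+:1] = (word>>5) & 0x1 = 0
chan [2+:3] = (word>>2) & 0x7 = 4  ←
cnt [0+:2] = (word>>0) & 0x3 = 3

4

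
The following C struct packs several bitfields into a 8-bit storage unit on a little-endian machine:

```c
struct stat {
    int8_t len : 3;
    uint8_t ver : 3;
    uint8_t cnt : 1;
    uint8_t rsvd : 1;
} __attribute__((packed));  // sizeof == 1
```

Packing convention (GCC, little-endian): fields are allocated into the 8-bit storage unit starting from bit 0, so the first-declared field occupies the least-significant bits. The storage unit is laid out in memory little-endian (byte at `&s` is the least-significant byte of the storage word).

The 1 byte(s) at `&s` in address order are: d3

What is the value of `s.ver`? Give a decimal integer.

[0]=0xd3 (little-endian) → word 0xd3
len:3 @ bit 0 → (0xd3>>0)&0x7 = 0x3
ver:3 @ bit 3 → (0xd3>>3)&0x7 = 0x2  ←
cnt:1 @ bit 6 → (0xd3>>6)&0x1 = 0x1
rsvd:1 @ bit 7 → (0xd3>>7)&0x1 = 0x1

2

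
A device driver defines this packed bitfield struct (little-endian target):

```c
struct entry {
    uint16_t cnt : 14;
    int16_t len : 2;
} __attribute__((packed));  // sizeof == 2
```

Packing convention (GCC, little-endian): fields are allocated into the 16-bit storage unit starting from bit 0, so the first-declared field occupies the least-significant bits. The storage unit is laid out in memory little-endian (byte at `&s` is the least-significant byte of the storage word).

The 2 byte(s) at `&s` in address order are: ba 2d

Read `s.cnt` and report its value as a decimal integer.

[0]=0xba [1]=0x2d (little-endian) → word 0x2dba
cnt [0+:14] = (word>>0) & 0x3fff = 11706  ←
len [14+:2] = (word>>14) & 0x3 = 0

11706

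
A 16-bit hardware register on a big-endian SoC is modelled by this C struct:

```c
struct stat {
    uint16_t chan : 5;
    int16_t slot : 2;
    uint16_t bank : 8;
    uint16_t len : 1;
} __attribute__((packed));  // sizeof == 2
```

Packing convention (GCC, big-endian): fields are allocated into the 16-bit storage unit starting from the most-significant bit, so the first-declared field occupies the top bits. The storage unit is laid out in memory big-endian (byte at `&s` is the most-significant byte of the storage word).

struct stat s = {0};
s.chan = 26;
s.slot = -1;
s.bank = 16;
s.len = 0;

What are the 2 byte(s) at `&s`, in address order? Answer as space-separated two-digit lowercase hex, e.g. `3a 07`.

d6 20

chan (5b) val=26 bits=0x1a at bit 11: 0xd000
slot (2b) val=-1 bits=0x3 at bit 9: 0xd600
bank (8b) val=16 bits=0x10 at bit 1: 0xd620
len (1b) val=0 bits=0x0 at bit 0: 0xd620
word = 0xd620 → big-endian bytes:
  [0]=0xd6  [1]=0x20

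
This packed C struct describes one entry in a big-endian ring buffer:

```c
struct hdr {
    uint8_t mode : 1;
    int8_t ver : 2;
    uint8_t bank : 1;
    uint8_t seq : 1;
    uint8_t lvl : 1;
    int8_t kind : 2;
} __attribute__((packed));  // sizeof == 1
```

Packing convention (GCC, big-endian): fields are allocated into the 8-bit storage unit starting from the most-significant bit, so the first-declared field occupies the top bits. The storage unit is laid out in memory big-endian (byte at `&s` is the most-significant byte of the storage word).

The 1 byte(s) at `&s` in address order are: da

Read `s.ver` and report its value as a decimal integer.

[0]=0xda (big-endian) → word 0xda
mode:1 @ bit 7 → (0xda>>7)&0x1 = 0x1
ver:2 @ bit 5 → (0xda>>5)&0x3 = 0x2  ←
bank:1 @ bit 4 → (0xda>>4)&0x1 = 0x1
seq:1 @ bit 3 → (0xda>>3)&0x1 = 0x1
lvl:1 @ bit 2 → (0xda>>2)&0x1 = 0x0
kind:2 @ bit 0 → (0xda>>0)&0x3 = 0x2
ver signed 2b, MSB=1: 2 - 4 = -2

-2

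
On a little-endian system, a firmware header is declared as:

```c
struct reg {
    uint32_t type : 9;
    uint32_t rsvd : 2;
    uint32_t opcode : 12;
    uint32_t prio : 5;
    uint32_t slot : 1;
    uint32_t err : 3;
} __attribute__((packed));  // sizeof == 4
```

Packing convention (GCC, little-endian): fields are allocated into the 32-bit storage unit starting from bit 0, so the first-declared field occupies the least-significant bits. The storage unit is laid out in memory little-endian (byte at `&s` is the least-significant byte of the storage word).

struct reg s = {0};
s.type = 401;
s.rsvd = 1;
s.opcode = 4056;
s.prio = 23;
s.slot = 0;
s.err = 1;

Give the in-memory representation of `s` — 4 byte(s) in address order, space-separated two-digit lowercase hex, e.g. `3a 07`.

91 c3 fe 2b

type (9b) val=401 bits=0x191 at bit 0: 0x00000191
rsvd (2b) val=1 bits=0x1 at bit 9: 0x00000391
opcode (12b) val=4056 bits=0xfd8 at bit 11: 0x007ec391
prio (5b) val=23 bits=0x17 at bit 23: 0x0bfec391
slot (1b) val=0 bits=0x0 at bit 28: 0x0bfec391
err (3b) val=1 bits=0x1 at bit 29: 0x2bfec391
word = 0x2bfec391 → little-endian bytes:
  [0]=0x91  [1]=0xc3  [2]=0xfe  [3]=0x2b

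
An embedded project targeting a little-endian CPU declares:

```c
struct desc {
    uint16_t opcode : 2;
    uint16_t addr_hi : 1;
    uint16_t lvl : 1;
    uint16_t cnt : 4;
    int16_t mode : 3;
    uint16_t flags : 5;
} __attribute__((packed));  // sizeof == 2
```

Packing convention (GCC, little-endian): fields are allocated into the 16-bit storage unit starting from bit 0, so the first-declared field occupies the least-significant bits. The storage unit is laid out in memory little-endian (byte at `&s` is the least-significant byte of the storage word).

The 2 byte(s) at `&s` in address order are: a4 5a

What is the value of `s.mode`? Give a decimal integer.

2

[0]=0xa4 [1]=0x5a (little-endian) → word 0x5aa4
opcode [0+:2] = (word>>0) & 0x3 = 0
addr_hi [2+:1] = (word>>2) & 0x1 = 1
lvl [3+:1] = (word>>3) & 0x1 = 0
cnt [4+:4] = (word>>4) & 0xf = 10
mode [8+:3] = (word>>8) & 0x7 = 2  ←
flags [11+:5] = (word>>11) & 0x1f = 11
mode signed 3b, MSB=0: value = 2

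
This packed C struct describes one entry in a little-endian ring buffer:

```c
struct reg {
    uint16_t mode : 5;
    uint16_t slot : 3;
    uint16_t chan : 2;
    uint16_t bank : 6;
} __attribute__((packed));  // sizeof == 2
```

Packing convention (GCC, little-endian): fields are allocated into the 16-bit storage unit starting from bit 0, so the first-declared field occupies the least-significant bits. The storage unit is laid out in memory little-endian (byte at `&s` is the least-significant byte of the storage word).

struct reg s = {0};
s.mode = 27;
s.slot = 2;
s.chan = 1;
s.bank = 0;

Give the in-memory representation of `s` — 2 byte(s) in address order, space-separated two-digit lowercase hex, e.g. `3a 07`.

5b 01

[0+:5] mode=27 & 0x1f = 0x1b; word=0x001b
[5+:3] slot=2 & 0x7 = 0x2; word=0x005b
[8+:2] chan=1 & 0x3 = 0x1; word=0x015b
[10+:6] bank=0 & 0x3f = 0x0; word=0x015b
word = 0x015b → little-endian bytes:
  [0]=0x5b  [1]=0x01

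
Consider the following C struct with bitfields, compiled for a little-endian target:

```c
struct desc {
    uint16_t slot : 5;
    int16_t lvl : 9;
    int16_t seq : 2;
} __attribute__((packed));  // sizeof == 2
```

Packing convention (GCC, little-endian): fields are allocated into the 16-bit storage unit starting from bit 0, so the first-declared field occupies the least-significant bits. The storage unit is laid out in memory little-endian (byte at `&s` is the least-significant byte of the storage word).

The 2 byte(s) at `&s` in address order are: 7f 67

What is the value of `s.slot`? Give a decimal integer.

[0]=0x7f [1]=0x67 (little-endian) → word 0x677f
slot [0+:5] = (word>>0) & 0x1f = 31  ←
lvl [5+:9] = (word>>5) & 0x1ff = 315
seq [14+:2] = (word>>14) & 0x3 = 1

31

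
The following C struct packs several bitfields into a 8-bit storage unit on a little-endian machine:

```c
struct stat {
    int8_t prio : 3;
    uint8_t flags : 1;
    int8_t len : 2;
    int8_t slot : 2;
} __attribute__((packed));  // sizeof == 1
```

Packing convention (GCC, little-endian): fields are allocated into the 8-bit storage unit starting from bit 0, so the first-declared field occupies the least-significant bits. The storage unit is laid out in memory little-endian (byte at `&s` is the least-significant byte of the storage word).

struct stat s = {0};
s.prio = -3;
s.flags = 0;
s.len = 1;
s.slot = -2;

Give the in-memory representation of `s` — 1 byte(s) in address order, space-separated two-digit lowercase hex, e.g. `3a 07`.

95

[0+:3] prio=-3 & 0x7 = 0x5; word=0x05
[3+:1] flags=0 & 0x1 = 0x0; word=0x05
[4+:2] len=1 & 0x3 = 0x1; word=0x15
[6+:2] slot=-2 & 0x3 = 0x2; word=0x95
word = 0x95 → little-endian bytes:
  [0]=0x95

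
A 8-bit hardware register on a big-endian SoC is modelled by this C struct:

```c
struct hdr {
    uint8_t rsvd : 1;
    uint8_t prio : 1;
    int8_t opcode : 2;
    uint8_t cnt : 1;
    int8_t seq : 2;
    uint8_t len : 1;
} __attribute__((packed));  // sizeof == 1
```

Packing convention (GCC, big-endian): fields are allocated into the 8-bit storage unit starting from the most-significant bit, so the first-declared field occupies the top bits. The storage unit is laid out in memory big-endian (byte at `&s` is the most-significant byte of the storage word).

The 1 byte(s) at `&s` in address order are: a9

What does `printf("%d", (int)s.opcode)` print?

-2

[0]=0xa9 (big-endian) → word 0xa9
rsvd:1 @ bit 7 → (0xa9>>7)&0x1 = 0x1
prio:1 @ bit 6 → (0xa9>>6)&0x1 = 0x0
opcode:2 @ bit 4 → (0xa9>>4)&0x3 = 0x2  ←
cnt:1 @ bit 3 → (0xa9>>3)&0x1 = 0x1
seq:2 @ bit 1 → (0xa9>>1)&0x3 = 0x0
len:1 @ bit 0 → (0xa9>>0)&0x1 = 0x1
opcode signed 2b, MSB=1: 2 - 4 = -2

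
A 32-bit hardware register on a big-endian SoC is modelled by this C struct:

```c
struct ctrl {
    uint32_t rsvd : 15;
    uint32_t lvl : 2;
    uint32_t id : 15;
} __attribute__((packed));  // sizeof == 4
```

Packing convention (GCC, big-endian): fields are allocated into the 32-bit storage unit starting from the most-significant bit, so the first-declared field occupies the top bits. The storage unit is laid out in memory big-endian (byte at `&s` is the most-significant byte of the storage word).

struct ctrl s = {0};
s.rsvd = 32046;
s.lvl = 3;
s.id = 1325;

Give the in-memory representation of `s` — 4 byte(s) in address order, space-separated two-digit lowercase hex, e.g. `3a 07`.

rsvd (15b) val=32046 bits=0x7d2e at bit 17: 0xfa5c0000
lvl (2b) val=3 bits=0x3 at bit 15: 0xfa5d8000
id (15b) val=1325 bits=0x52d at bit 0: 0xfa5d852d
word = 0xfa5d852d → big-endian bytes:
  [0]=0xfa  [1]=0x5d  [2]=0x85  [3]=0x2d

fa 5d 85 2d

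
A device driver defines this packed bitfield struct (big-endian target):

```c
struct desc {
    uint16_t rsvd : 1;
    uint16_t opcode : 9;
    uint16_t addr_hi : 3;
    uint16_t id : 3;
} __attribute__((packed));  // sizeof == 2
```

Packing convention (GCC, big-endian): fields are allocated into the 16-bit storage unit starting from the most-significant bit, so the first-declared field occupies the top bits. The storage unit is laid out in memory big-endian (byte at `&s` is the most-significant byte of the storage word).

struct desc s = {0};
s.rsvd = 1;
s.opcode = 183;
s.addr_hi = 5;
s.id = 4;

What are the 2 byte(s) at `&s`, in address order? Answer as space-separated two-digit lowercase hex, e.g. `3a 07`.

ad ec

rsvd:1 = 1 → 0x1 << 15 → word 0x8000
opcode:9 = 183 → 0xb7 << 6 → word 0xadc0
addr_hi:3 = 5 → 0x5 << 3 → word 0xade8
id:3 = 4 → 0x4 << 0 → word 0xadec
word = 0xadec → big-endian bytes:
  [0]=0xad  [1]=0xec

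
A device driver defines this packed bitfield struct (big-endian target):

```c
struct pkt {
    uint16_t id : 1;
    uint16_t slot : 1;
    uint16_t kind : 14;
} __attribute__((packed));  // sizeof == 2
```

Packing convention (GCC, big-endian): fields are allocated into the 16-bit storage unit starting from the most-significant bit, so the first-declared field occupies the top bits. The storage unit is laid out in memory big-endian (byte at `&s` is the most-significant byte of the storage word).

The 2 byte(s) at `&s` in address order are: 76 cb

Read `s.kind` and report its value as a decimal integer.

[0]=0x76 [1]=0xcb (big-endian) → word 0x76cb
id [15+:1] = (word>>15) & 0x1 = 0
slot [14+:1] = (word>>14) & 0x1 = 1
kind [0+:14] = (word>>0) & 0x3fff = 14027  ←

14027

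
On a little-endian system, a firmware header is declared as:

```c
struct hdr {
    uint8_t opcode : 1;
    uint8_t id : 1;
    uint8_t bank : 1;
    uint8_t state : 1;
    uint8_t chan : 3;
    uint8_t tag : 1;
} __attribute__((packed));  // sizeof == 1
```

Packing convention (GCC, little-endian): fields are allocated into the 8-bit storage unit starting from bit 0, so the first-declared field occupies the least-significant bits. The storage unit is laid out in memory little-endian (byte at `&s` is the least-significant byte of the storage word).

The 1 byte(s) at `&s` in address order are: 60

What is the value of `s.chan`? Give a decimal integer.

6

[0]=0x60 (little-endian) → word 0x60
opcode [0+:1] = (word>>0) & 0x1 = 0
id [1+:1] = (word>>1) & 0x1 = 0
bank [2+:1] = (word>>2) & 0x1 = 0
state [3+:1] = (word>>3) & 0x1 = 0
chan [4+:3] = (word>>4) & 0x7 = 6  ←
tag [7+:1] = (word>>7) & 0x1 = 0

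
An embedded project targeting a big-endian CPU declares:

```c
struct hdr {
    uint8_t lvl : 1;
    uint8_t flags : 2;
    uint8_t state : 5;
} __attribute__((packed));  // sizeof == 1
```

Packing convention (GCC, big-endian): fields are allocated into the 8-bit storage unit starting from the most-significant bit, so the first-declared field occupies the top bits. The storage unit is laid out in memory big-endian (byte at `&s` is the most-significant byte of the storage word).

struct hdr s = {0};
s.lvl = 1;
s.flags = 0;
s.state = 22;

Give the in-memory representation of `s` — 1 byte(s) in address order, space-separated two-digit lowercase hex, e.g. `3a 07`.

lvl:1 = 1 → 0x1 << 7 → word 0x80
flags:2 = 0 → 0x0 << 5 → word 0x80
state:5 = 22 → 0x16 << 0 → word 0x96
word = 0x96 → big-endian bytes:
  [0]=0x96

96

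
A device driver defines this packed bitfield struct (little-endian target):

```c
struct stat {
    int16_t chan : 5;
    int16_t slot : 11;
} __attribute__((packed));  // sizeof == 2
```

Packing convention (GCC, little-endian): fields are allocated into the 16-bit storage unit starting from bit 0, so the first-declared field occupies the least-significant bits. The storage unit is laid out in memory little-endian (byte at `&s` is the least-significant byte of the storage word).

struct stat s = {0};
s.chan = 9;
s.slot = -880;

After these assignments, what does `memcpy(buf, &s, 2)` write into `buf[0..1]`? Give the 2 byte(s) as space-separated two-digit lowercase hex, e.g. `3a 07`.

chan:5 = 9 → 0x9 << 0 → word 0x0009
slot:11 = -880 → 0x490 << 5 → word 0x9209
word = 0x9209 → little-endian bytes:
  [0]=0x09  [1]=0x92

09 92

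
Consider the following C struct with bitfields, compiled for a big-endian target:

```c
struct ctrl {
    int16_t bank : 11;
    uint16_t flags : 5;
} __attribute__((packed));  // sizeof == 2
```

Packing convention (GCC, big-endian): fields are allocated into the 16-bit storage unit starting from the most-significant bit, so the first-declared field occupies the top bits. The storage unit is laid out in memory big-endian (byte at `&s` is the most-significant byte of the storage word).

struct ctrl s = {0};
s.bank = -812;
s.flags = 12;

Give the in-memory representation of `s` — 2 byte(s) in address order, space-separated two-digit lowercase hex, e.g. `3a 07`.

9a 8c

[5+:11] bank=-812 & 0x7ff = 0x4d4; word=0x9a80
[0+:5] flags=12 & 0x1f = 0xc; word=0x9a8c
word = 0x9a8c → big-endian bytes:
  [0]=0x9a  [1]=0x8c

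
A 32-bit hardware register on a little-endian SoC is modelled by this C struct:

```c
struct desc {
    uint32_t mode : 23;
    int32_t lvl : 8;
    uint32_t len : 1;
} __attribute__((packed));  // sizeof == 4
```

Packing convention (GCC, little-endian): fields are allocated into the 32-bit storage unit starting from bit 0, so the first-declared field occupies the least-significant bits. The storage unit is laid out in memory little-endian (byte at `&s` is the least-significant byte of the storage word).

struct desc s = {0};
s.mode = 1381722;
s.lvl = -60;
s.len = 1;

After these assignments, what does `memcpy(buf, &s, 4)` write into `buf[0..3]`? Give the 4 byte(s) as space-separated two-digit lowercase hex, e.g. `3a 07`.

5a 15 15 e2

mode:23 = 1381722 → 0x15155a << 0 → word 0x0015155a
lvl:8 = -60 → 0xc4 << 23 → word 0x6215155a
len:1 = 1 → 0x1 << 31 → word 0xe215155a
word = 0xe215155a → little-endian bytes:
  [0]=0x5a  [1]=0x15  [2]=0x15  [3]=0xe2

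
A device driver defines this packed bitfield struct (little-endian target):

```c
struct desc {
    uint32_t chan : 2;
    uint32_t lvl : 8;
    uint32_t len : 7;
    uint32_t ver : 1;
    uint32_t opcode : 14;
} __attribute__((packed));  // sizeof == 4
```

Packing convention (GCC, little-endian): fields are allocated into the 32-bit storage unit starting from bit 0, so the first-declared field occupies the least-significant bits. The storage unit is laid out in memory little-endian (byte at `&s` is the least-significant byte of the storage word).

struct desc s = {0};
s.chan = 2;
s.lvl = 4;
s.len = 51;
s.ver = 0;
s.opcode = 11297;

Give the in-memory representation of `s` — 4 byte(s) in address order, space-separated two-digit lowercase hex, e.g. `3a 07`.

[0+:2] chan=2 & 0x3 = 0x2; word=0x00000002
[2+:8] lvl=4 & 0xff = 0x4; word=0x00000012
[10+:7] len=51 & 0x7f = 0x33; word=0x0000cc12
[17+:1] ver=0 & 0x1 = 0x0; word=0x0000cc12
[18+:14] opcode=11297 & 0x3fff = 0x2c21; word=0xb084cc12
word = 0xb084cc12 → little-endian bytes:
  [0]=0x12  [1]=0xcc  [2]=0x84  [3]=0xb0

12 cc 84 b0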